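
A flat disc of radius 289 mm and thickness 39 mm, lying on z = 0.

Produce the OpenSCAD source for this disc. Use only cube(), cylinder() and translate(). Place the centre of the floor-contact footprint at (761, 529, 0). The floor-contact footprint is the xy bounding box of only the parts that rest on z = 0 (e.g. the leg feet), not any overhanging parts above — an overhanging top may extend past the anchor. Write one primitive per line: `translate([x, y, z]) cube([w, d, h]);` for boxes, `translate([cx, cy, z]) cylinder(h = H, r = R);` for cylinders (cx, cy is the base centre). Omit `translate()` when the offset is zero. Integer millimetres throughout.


translate([761, 529, 0]) cylinder(h = 39, r = 289);


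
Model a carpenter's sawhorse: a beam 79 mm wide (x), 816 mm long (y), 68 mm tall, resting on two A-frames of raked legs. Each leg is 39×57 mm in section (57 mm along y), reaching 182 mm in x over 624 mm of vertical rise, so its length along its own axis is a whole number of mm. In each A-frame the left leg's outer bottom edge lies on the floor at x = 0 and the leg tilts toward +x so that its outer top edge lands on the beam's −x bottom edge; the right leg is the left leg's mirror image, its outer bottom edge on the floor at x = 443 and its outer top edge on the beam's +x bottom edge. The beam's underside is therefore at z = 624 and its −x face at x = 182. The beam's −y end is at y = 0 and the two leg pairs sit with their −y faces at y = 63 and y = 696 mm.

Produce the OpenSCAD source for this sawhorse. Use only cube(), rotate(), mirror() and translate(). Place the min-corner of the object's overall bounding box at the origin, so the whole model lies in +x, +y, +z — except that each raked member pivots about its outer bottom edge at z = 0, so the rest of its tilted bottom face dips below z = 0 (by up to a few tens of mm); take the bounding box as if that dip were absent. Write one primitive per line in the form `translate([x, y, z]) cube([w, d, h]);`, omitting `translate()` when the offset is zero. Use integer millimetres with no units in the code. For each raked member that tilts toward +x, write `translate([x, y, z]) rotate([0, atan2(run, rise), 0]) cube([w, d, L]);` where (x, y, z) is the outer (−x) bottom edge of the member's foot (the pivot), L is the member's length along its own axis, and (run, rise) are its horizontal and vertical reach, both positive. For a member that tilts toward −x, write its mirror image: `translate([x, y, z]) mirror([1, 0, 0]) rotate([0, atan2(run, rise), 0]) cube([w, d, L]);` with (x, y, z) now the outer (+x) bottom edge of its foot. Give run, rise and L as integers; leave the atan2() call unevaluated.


translate([182, 0, 624]) cube([79, 816, 68]);
translate([0, 63, 0]) rotate([0, atan2(182, 624), 0]) cube([39, 57, 650]);
translate([443, 63, 0]) mirror([1, 0, 0]) rotate([0, atan2(182, 624), 0]) cube([39, 57, 650]);
translate([0, 696, 0]) rotate([0, atan2(182, 624), 0]) cube([39, 57, 650]);
translate([443, 696, 0]) mirror([1, 0, 0]) rotate([0, atan2(182, 624), 0]) cube([39, 57, 650]);


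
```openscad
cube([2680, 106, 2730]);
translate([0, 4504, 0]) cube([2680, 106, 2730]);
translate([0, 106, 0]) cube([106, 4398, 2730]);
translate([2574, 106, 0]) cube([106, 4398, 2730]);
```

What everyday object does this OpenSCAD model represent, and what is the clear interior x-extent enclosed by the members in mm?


A house (or room) frame. The interior width is 2468 mm.

Four 2730 mm walls enclosing a rectangle with no floor or roof — a room or house frame. Outside width is 2680 mm and wall thickness is 106 mm, so the interior width is 2680 − 2 × 106 = 2468 mm.


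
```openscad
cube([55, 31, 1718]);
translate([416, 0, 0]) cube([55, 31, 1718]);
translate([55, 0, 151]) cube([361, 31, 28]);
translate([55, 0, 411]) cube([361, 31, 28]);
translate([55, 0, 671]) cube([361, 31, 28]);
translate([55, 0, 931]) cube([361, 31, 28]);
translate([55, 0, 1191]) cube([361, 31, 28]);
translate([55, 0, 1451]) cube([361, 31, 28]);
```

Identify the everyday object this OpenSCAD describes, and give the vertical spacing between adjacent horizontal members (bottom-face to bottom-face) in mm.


A ladder. The rung spacing is 260 mm.

Two tall 55×31 posts with 6 short bars between them — a ladder. Adjacent rungs sit at z = 151 and z = 411, so the spacing is 411 − 151 = 260 mm.


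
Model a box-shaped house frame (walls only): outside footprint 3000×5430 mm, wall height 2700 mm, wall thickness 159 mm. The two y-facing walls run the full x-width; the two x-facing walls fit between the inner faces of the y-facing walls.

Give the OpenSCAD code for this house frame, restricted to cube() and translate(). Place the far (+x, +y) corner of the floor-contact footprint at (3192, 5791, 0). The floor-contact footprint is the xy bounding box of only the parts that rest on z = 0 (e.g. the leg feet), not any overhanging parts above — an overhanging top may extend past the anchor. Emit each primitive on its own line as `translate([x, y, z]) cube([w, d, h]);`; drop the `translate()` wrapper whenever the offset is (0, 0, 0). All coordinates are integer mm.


translate([192, 361, 0]) cube([3000, 159, 2700]);
translate([192, 5632, 0]) cube([3000, 159, 2700]);
translate([192, 520, 0]) cube([159, 5112, 2700]);
translate([3033, 520, 0]) cube([159, 5112, 2700]);


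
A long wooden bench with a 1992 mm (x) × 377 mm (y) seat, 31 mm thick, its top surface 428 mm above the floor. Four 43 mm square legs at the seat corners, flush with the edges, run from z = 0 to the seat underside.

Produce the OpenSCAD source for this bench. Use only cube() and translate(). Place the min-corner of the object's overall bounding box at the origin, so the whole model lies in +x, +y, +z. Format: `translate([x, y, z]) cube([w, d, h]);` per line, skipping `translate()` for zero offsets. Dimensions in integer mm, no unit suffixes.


translate([0, 0, 397]) cube([1992, 377, 31]);
cube([43, 43, 397]);
translate([0, 334, 0]) cube([43, 43, 397]);
translate([1949, 0, 0]) cube([43, 43, 397]);
translate([1949, 334, 0]) cube([43, 43, 397]);


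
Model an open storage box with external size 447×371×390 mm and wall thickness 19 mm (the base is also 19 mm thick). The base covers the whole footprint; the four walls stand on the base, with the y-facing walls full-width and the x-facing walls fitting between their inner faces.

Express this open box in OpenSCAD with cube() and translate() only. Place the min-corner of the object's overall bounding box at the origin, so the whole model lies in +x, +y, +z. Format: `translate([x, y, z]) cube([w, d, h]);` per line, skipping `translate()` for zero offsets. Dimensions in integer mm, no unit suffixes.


cube([447, 371, 19]);
translate([0, 0, 19]) cube([447, 19, 371]);
translate([0, 352, 19]) cube([447, 19, 371]);
translate([0, 19, 19]) cube([19, 333, 371]);
translate([428, 19, 19]) cube([19, 333, 371]);


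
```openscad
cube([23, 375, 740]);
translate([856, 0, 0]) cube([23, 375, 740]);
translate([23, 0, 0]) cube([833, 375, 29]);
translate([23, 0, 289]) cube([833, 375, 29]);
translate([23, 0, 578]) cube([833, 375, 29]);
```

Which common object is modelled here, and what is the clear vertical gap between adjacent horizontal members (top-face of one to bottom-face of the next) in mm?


A bookshelf. The clear shelf gap is 260 mm.

Two tall side panels with 3 horizontal boards between them — a bookshelf. The first two shelf undersides are at z = 0 and z = 289; with shelf thickness 29, the clear gap is 289 − 0 − 29 = 260 mm.


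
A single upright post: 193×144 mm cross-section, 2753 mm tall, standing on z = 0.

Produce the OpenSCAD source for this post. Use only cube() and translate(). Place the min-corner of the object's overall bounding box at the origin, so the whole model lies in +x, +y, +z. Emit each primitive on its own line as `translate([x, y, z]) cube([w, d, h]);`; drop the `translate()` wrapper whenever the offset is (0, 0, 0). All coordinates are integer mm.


cube([193, 144, 2753]);


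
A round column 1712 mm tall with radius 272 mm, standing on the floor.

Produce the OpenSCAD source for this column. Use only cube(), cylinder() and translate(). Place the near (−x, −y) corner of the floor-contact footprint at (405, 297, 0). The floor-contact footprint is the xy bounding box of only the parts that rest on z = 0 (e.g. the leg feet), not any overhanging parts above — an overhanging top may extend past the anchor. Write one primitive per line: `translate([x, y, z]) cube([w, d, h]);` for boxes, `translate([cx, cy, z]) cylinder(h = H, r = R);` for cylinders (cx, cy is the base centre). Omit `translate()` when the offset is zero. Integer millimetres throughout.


translate([677, 569, 0]) cylinder(h = 1712, r = 272);


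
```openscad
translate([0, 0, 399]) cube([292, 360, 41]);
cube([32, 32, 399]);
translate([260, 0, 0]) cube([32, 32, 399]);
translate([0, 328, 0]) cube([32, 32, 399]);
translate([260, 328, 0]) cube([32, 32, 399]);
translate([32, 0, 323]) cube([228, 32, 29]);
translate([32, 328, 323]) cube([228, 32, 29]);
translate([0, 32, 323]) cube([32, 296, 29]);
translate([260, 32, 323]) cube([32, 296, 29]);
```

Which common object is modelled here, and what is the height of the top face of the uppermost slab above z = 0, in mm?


A stool. The seat height is 440 mm.

A 292×360×41 slab at z = 399 on four corner posts — a stool. The seat top is 399 + 41 = 440 mm.


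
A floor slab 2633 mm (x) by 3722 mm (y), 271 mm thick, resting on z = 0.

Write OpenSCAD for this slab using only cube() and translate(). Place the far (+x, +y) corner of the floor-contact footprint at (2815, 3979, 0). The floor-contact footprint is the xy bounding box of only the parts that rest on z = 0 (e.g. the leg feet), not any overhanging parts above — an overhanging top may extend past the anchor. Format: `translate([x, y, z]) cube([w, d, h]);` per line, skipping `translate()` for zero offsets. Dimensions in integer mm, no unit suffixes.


translate([182, 257, 0]) cube([2633, 3722, 271]);


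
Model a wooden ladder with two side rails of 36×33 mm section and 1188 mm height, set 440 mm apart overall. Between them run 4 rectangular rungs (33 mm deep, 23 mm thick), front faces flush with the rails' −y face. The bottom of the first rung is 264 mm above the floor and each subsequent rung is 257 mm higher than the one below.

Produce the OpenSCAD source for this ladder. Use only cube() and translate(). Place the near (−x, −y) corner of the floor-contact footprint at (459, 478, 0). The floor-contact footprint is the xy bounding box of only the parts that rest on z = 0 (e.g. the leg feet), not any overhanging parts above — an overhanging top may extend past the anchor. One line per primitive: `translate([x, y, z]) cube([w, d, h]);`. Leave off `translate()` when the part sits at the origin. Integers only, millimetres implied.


// rung span = 440 - 2*36 = 368
// rung[k] z = 264 + k*257
translate([459, 478, 0]) cube([36, 33, 1188]);
translate([863, 478, 0]) cube([36, 33, 1188]);
translate([495, 478, 264]) cube([368, 33, 23]);
translate([495, 478, 521]) cube([368, 33, 23]);
translate([495, 478, 778]) cube([368, 33, 23]);
translate([495, 478, 1035]) cube([368, 33, 23]);


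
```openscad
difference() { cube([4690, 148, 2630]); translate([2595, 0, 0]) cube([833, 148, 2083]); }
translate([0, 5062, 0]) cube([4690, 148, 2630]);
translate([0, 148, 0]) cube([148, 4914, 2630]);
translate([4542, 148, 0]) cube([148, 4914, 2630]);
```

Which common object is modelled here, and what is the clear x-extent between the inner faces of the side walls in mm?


A single room. The interior width is 4394 mm.

Four walls enclosing a rectangle with a door in the front wall — a room. Outside width 4690 minus two 148 mm walls gives 4394 mm.


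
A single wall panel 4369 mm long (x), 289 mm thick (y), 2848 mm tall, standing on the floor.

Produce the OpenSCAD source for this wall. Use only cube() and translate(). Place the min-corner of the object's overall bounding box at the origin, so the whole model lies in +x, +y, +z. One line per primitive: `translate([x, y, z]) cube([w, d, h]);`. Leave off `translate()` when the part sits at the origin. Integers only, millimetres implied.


cube([4369, 289, 2848]);


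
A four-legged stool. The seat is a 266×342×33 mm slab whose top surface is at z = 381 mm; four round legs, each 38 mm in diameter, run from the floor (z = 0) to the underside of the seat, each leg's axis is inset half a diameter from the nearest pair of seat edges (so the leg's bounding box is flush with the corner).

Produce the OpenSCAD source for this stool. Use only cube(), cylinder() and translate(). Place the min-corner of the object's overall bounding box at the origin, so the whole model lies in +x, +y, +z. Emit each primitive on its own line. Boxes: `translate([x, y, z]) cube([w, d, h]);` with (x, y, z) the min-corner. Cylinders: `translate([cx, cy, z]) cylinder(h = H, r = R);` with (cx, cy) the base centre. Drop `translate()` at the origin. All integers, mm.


translate([0, 0, 348]) cube([266, 342, 33]);
translate([19, 19, 0]) cylinder(h = 348, r = 19);
translate([247, 19, 0]) cylinder(h = 348, r = 19);
translate([19, 323, 0]) cylinder(h = 348, r = 19);
translate([247, 323, 0]) cylinder(h = 348, r = 19);


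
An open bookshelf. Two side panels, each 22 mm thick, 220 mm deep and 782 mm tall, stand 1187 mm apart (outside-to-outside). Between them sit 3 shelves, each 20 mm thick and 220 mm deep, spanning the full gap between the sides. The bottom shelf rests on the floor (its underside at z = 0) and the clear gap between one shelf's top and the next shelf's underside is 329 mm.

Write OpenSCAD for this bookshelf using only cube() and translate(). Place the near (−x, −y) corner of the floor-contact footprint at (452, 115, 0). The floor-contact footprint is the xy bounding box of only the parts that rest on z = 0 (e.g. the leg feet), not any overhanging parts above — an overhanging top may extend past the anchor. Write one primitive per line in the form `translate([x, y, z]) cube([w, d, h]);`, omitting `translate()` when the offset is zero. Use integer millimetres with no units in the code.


translate([452, 115, 0]) cube([22, 220, 782]);
translate([1617, 115, 0]) cube([22, 220, 782]);
translate([474, 115, 0]) cube([1143, 220, 20]);
translate([474, 115, 349]) cube([1143, 220, 20]);
translate([474, 115, 698]) cube([1143, 220, 20]);


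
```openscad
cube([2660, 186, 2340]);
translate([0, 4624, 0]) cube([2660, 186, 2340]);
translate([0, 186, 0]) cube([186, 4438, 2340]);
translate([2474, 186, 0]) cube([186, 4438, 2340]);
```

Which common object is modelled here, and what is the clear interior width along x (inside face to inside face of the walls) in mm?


A house (or room) frame. The interior width is 2288 mm.

Four 2340 mm walls enclosing a rectangle with no floor or roof — a room or house frame. Outside width is 2660 mm and wall thickness is 186 mm, so the interior width is 2660 − 2 × 186 = 2288 mm.


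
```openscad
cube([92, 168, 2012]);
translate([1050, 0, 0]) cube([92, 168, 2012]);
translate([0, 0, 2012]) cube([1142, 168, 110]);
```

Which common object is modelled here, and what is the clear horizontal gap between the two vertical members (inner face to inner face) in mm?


A door frame. The clear opening width is 958 mm.

Two 2012 mm tall posts with a header on top — a door frame. The left jamb is 92 mm wide at x = 0; the right jamb starts at x = 1050. The clear opening is 1050 − 92 = 958 mm.


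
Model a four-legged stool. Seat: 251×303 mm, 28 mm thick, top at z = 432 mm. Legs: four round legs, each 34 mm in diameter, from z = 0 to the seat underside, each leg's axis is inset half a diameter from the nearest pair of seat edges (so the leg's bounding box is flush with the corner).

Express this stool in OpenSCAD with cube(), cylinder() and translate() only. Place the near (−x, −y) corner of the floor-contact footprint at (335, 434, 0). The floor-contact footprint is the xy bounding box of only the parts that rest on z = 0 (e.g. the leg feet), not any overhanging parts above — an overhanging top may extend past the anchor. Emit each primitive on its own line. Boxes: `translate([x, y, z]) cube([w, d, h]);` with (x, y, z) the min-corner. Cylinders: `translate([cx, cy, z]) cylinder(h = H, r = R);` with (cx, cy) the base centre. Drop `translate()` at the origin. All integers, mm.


// leg_h = 432 - 28 = 404
translate([335, 434, 404]) cube([251, 303, 28]);
translate([352, 451, 0]) cylinder(h = 404, r = 17);
translate([569, 451, 0]) cylinder(h = 404, r = 17);
translate([352, 720, 0]) cylinder(h = 404, r = 17);
translate([569, 720, 0]) cylinder(h = 404, r = 17);


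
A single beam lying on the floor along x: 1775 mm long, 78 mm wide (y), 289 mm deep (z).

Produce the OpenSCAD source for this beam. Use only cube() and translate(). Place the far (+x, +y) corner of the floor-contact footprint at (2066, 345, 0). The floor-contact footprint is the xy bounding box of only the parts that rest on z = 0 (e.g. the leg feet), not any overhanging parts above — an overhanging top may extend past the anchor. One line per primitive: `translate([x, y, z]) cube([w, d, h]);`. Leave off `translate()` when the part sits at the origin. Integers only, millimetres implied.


translate([291, 267, 0]) cube([1775, 78, 289]);


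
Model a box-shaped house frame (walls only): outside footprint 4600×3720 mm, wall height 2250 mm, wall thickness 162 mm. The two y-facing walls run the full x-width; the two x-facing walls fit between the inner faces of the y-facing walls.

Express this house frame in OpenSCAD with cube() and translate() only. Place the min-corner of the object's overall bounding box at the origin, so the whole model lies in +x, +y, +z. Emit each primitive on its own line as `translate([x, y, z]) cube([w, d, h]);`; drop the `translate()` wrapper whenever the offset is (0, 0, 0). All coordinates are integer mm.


cube([4600, 162, 2250]);
translate([0, 3558, 0]) cube([4600, 162, 2250]);
translate([0, 162, 0]) cube([162, 3396, 2250]);
translate([4438, 162, 0]) cube([162, 3396, 2250]);


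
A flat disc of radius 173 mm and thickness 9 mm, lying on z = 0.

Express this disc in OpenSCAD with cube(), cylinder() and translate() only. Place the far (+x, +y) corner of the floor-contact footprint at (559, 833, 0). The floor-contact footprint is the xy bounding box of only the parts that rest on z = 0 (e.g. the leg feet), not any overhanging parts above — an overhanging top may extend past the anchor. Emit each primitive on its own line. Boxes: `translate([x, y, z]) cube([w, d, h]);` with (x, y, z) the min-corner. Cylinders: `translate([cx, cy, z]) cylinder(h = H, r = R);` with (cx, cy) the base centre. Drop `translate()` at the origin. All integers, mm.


translate([386, 660, 0]) cylinder(h = 9, r = 173);


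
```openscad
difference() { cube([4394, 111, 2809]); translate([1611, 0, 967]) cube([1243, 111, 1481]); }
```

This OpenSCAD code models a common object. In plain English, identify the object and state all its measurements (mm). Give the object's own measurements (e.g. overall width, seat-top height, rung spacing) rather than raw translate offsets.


A wall 4394 mm long (x), 111 mm thick (y), 2809 mm tall, with a rectangular window opening cut through it. The opening is 1243 mm wide and 1481 mm tall; its sill is at z = 967 mm and its near (−x) edge is 1611 mm from the wall's −x end. The opening passes through the full wall thickness.


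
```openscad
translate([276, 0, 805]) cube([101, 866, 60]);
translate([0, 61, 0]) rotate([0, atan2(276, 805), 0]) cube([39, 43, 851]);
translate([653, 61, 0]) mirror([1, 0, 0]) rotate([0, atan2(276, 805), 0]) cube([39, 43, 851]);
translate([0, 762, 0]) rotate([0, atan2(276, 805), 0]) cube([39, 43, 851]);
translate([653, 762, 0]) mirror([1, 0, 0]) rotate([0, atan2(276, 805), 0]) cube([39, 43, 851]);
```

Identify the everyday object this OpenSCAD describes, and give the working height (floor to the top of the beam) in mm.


A sawhorse. The overall height is 865 mm.

A beam across two mirrored pairs of raked legs — a sawhorse. The beam's underside is at z = 805 (matching the legs' vertical rise in atan2(276, 805)) and the beam is 60 mm tall, so its top is at 805 + 60 = 865 mm. The raked legs top out at the beam's underside, so that is the highest point.


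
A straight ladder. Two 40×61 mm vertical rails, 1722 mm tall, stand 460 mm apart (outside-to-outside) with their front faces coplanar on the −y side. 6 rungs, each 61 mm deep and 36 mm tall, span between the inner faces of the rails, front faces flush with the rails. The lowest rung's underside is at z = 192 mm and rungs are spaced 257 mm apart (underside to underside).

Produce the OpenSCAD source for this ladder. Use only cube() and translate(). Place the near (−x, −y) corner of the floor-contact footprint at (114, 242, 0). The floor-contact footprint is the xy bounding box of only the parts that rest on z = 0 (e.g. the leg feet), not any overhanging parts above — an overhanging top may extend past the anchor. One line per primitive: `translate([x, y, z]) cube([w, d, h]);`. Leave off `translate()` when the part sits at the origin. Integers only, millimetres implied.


translate([114, 242, 0]) cube([40, 61, 1722]);
translate([534, 242, 0]) cube([40, 61, 1722]);
translate([154, 242, 192]) cube([380, 61, 36]);
translate([154, 242, 449]) cube([380, 61, 36]);
translate([154, 242, 706]) cube([380, 61, 36]);
translate([154, 242, 963]) cube([380, 61, 36]);
translate([154, 242, 1220]) cube([380, 61, 36]);
translate([154, 242, 1477]) cube([380, 61, 36]);


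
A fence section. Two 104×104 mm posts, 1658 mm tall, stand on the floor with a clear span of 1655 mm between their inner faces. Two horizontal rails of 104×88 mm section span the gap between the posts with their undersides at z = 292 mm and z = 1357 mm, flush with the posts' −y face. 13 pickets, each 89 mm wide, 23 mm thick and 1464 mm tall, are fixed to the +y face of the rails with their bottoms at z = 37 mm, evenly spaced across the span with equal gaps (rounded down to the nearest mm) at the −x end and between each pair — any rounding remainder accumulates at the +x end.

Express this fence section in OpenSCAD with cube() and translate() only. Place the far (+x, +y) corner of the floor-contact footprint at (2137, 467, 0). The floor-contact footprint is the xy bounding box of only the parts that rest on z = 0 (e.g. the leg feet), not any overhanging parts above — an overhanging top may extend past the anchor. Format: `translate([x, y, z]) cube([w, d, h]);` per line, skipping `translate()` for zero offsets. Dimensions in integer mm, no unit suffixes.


translate([274, 363, 0]) cube([104, 104, 1658]);
translate([2033, 363, 0]) cube([104, 104, 1658]);
translate([378, 363, 292]) cube([1655, 104, 88]);
translate([378, 363, 1357]) cube([1655, 104, 88]);
translate([413, 467, 37]) cube([89, 23, 1464]);
translate([537, 467, 37]) cube([89, 23, 1464]);
translate([661, 467, 37]) cube([89, 23, 1464]);
translate([785, 467, 37]) cube([89, 23, 1464]);
translate([909, 467, 37]) cube([89, 23, 1464]);
translate([1033, 467, 37]) cube([89, 23, 1464]);
translate([1157, 467, 37]) cube([89, 23, 1464]);
translate([1281, 467, 37]) cube([89, 23, 1464]);
translate([1405, 467, 37]) cube([89, 23, 1464]);
translate([1529, 467, 37]) cube([89, 23, 1464]);
translate([1653, 467, 37]) cube([89, 23, 1464]);
translate([1777, 467, 37]) cube([89, 23, 1464]);
translate([1901, 467, 37]) cube([89, 23, 1464]);


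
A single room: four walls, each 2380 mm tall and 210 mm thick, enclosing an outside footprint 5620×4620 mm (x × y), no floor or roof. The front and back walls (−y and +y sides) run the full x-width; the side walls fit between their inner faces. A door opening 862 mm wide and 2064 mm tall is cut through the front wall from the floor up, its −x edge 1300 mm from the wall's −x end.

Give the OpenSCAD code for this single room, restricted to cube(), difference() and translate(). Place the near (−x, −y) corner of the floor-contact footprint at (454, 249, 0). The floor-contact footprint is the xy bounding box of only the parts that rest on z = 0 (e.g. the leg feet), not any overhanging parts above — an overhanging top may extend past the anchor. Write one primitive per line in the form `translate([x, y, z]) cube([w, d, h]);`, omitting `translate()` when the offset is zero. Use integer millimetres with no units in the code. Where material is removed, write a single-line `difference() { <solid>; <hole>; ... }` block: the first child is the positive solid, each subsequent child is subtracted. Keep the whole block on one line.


difference() { translate([454, 249, 0]) cube([5620, 210, 2380]); translate([1754, 249, 0]) cube([862, 210, 2064]); }
translate([454, 4659, 0]) cube([5620, 210, 2380]);
translate([454, 459, 0]) cube([210, 4200, 2380]);
translate([5864, 459, 0]) cube([210, 4200, 2380]);


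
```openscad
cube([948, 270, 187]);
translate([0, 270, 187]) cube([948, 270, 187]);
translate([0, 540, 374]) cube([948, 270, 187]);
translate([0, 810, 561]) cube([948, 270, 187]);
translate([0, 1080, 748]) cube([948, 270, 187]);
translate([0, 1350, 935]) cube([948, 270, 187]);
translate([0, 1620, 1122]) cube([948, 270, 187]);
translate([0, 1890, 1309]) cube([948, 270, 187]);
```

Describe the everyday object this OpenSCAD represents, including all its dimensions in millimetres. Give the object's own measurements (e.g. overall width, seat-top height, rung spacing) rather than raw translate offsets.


A straight staircase of 8 solid steps. Each step is 948 mm wide (x), 270 mm deep (y, the going) and 187 mm tall (the rise). The first step rests on the floor; each subsequent step sits one going further in +y and one rise higher in +z, directly behind and above the previous step with no overlap.


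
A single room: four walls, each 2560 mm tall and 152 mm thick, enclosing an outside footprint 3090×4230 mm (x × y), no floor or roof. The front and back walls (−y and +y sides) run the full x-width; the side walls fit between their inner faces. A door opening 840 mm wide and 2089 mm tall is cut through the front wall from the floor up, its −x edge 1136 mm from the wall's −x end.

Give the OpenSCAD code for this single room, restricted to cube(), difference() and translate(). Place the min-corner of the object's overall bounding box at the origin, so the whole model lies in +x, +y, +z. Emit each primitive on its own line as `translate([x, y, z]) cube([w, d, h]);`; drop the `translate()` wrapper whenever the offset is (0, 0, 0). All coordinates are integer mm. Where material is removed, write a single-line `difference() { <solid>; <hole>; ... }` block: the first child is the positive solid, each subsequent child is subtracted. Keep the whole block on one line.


difference() { cube([3090, 152, 2560]); translate([1136, 0, 0]) cube([840, 152, 2089]); }
translate([0, 4078, 0]) cube([3090, 152, 2560]);
translate([0, 152, 0]) cube([152, 3926, 2560]);
translate([2938, 152, 0]) cube([152, 3926, 2560]);


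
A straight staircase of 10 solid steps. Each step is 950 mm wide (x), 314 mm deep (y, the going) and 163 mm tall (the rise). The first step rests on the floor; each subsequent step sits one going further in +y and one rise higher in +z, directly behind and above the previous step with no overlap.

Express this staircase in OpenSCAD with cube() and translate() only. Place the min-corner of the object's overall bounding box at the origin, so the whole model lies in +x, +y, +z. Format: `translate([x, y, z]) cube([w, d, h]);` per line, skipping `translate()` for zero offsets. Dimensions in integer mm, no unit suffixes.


cube([950, 314, 163]);
translate([0, 314, 163]) cube([950, 314, 163]);
translate([0, 628, 326]) cube([950, 314, 163]);
translate([0, 942, 489]) cube([950, 314, 163]);
translate([0, 1256, 652]) cube([950, 314, 163]);
translate([0, 1570, 815]) cube([950, 314, 163]);
translate([0, 1884, 978]) cube([950, 314, 163]);
translate([0, 2198, 1141]) cube([950, 314, 163]);
translate([0, 2512, 1304]) cube([950, 314, 163]);
translate([0, 2826, 1467]) cube([950, 314, 163]);


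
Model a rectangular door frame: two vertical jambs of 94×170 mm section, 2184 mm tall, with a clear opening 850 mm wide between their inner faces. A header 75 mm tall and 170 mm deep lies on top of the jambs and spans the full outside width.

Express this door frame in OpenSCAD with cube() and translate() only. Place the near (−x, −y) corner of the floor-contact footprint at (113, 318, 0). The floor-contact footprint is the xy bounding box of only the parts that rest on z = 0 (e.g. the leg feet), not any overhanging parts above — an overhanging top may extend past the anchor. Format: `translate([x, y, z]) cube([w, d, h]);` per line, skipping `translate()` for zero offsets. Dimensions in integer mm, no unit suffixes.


translate([113, 318, 0]) cube([94, 170, 2184]);
translate([1057, 318, 0]) cube([94, 170, 2184]);
translate([113, 318, 2184]) cube([1038, 170, 75]);


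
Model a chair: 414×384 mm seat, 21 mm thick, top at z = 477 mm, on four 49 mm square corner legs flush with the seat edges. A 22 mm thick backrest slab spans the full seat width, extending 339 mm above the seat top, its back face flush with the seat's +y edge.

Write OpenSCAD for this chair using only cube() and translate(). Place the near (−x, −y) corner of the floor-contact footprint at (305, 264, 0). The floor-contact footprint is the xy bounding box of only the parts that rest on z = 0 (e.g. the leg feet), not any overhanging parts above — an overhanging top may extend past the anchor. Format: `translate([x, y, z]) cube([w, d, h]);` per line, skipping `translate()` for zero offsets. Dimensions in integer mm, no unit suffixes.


// leg_h = 477 - 21 = 456
translate([305, 264, 456]) cube([414, 384, 21]);
translate([305, 264, 0]) cube([49, 49, 456]);
translate([670, 264, 0]) cube([49, 49, 456]);
translate([305, 599, 0]) cube([49, 49, 456]);
translate([670, 599, 0]) cube([49, 49, 456]);
translate([305, 626, 477]) cube([414, 22, 339]);


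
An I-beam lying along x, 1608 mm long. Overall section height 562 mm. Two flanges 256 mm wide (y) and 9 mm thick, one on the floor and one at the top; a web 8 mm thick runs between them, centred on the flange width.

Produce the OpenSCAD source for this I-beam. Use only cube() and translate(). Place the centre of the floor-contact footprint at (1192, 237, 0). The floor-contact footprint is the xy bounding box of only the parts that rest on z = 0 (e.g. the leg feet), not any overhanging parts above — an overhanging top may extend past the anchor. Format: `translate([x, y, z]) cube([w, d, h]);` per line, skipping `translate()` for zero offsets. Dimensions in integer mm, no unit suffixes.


translate([388, 109, 0]) cube([1608, 256, 9]);
translate([388, 233, 9]) cube([1608, 8, 544]);
translate([388, 109, 553]) cube([1608, 256, 9]);


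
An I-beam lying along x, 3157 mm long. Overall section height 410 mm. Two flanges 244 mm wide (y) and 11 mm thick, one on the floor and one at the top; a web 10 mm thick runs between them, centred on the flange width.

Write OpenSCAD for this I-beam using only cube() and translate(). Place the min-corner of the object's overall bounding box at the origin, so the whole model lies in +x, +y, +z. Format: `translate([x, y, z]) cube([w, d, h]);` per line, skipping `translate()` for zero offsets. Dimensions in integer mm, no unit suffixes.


cube([3157, 244, 11]);
translate([0, 117, 11]) cube([3157, 10, 388]);
translate([0, 0, 399]) cube([3157, 244, 11]);


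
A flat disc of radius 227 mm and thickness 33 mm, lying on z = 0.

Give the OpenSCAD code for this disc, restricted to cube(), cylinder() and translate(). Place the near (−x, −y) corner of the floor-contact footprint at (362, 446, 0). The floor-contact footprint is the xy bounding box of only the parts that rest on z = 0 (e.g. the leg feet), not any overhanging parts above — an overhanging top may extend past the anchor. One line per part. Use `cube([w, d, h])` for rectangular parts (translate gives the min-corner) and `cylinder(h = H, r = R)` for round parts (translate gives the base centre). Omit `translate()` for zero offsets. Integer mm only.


translate([589, 673, 0]) cylinder(h = 33, r = 227);


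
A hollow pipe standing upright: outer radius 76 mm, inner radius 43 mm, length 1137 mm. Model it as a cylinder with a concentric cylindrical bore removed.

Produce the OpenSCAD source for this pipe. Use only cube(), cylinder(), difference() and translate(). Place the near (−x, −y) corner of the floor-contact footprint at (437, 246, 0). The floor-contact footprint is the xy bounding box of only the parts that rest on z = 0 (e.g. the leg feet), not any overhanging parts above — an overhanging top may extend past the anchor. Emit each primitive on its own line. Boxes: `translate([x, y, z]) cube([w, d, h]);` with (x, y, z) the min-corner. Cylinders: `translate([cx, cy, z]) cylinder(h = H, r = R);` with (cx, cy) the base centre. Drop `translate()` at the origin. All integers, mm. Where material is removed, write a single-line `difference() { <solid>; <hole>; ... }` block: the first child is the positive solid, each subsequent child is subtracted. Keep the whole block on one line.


difference() { translate([513, 322, 0]) cylinder(h = 1137, r = 76); translate([513, 322, 0]) cylinder(h = 1137, r = 43); }


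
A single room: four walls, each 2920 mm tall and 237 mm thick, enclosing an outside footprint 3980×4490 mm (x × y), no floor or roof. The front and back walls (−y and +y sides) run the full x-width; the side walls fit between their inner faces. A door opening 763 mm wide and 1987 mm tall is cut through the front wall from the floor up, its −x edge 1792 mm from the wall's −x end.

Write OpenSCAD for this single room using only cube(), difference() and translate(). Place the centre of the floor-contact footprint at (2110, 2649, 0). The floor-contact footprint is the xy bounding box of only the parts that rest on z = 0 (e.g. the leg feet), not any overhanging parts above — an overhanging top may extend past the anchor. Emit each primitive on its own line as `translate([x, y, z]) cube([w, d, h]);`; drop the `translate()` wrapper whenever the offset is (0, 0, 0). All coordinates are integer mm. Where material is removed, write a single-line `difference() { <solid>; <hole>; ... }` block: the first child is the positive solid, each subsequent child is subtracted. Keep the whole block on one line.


difference() { translate([120, 404, 0]) cube([3980, 237, 2920]); translate([1912, 404, 0]) cube([763, 237, 1987]); }
translate([120, 4657, 0]) cube([3980, 237, 2920]);
translate([120, 641, 0]) cube([237, 4016, 2920]);
translate([3863, 641, 0]) cube([237, 4016, 2920]);


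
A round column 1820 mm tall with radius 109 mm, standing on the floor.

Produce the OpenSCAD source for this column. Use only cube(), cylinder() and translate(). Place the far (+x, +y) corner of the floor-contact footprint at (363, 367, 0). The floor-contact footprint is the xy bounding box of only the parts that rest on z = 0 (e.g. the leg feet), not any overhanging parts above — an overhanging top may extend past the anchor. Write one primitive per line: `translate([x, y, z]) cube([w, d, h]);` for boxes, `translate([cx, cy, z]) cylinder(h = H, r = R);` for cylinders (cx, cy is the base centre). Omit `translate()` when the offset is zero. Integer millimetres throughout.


translate([254, 258, 0]) cylinder(h = 1820, r = 109);


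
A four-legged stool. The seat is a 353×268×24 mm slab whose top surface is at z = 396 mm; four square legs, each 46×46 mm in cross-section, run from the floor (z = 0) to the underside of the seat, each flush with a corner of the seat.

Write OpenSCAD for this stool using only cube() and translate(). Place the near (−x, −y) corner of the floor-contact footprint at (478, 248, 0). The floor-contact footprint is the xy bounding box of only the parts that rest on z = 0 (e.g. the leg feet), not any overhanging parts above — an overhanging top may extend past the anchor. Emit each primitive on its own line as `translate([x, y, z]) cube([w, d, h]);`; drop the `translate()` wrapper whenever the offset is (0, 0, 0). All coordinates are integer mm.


// leg_h = 396 - 24 = 372
translate([478, 248, 372]) cube([353, 268, 24]);
translate([478, 248, 0]) cube([46, 46, 372]);
translate([785, 248, 0]) cube([46, 46, 372]);
translate([478, 470, 0]) cube([46, 46, 372]);
translate([785, 470, 0]) cube([46, 46, 372]);


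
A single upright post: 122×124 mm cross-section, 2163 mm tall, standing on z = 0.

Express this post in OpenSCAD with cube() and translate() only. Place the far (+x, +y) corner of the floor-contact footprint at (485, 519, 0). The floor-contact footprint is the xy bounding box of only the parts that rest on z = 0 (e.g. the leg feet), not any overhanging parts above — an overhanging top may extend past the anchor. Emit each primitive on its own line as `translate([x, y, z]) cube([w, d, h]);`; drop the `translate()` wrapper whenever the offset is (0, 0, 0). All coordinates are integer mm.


translate([363, 395, 0]) cube([122, 124, 2163]);


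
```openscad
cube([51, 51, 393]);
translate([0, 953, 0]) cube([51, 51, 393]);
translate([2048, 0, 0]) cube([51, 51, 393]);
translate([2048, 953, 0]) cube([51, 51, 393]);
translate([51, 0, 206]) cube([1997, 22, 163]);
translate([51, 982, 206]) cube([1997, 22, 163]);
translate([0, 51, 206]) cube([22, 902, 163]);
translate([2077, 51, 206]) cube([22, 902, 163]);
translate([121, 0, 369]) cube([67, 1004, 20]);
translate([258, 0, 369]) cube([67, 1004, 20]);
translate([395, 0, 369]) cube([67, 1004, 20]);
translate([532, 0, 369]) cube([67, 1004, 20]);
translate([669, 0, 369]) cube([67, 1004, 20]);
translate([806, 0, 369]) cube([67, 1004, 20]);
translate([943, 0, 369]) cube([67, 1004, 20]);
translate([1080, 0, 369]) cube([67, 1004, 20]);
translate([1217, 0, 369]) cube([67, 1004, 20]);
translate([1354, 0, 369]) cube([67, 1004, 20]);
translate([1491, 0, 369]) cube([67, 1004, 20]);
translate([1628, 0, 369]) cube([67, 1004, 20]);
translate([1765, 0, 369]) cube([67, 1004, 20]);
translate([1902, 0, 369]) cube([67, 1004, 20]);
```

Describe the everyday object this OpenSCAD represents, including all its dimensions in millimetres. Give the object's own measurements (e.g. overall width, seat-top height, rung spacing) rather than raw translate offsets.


A bed frame 2099 mm long (x) by 1004 mm wide (y). Four 51×51 mm corner posts, 393 mm tall, at the corners of the footprint. Four rails of 22 mm thickness and 163 mm height run between adjacent posts with their undersides at z = 206 mm, their outer faces flush with the outside of the frame (the two x-running rails run between the posts' inner faces; the two y-running rails run between the posts' inner faces). 14 slats, each 67 mm wide (x) and 20 mm thick, lie across the top of the two x-running rails, running the full 1004 mm width of the frame in y; along x they sit between the end posts with a 70 mm gap after the −x posts and between neighbouring slats, leaving 79 mm before the +x posts.


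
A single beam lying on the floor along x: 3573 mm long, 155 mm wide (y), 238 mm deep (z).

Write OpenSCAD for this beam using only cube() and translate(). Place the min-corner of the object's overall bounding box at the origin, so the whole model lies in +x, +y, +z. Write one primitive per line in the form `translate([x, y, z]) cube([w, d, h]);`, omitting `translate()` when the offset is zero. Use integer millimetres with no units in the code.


cube([3573, 155, 238]);


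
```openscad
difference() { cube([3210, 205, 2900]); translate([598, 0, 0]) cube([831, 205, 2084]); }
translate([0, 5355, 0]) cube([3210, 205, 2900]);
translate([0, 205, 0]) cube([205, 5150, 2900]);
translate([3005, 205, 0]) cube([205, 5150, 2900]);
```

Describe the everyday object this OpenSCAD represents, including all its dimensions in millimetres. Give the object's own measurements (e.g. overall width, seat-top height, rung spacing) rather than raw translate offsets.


A single room: four walls, each 2900 mm tall and 205 mm thick, enclosing an outside footprint 3210×5560 mm (x × y), no floor or roof. The front and back walls (−y and +y sides) run the full x-width; the side walls fit between their inner faces. A door opening 831 mm wide and 2084 mm tall is cut through the front wall from the floor up, its −x edge 598 mm from the wall's −x end.
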